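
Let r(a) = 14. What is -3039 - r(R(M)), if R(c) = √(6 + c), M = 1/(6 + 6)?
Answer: -3053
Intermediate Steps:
M = 1/12 ≈ 0.083333
-3039 - r(R(M)) = -3039 - 1*14 = -3039 - 14 = -3053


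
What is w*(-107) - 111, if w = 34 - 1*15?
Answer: -2144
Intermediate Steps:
w = 19 (w = 34 - 15 = 19)
w*(-107) - 111 = 19*(-107) - 111 = -2033 - 111 = -2144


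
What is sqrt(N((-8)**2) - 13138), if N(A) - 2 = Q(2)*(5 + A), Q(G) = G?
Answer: I*sqrt(12998) ≈ 114.01*I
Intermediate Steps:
N(A) = 12 + 2*A (N(A) = 2 + 2*(5 + A) = 2 + (10 + 2*A) = 12 + 2*A)
sqrt(N((-8)**2) - 13138) = sqrt((12 + 2*(-8)**2) - 13138) = sqrt((12 + 2*64) - 13138) = sqrt((12 + 128) - 13138) = sqrt(140 - 13138) = sqrt(-12998) = I*sqrt(12998)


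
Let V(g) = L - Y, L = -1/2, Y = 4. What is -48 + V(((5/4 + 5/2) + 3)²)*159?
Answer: -1527/2 ≈ -763.50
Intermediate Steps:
L = -½ (L = -1*½ = -½ ≈ -0.50000)
V(g) = -9/2 (V(g) = -½ - 1*4 = -½ - 4 = -9/2)
-48 + V(((5/4 + 5/2) + 3)²)*159 = -48 - 9/2*159 = -48 - 1431/2 = -1527/2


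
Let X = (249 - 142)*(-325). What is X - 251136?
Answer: -285911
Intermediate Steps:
X = -34775 (X = 107*(-325) = -34775)
X - 251136 = -34775 - 251136 = -285911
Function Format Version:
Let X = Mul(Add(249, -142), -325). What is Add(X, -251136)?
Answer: -285911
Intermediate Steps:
X = -34775 (X = Mul(107, -325) = -34775)
Add(X, -251136) = Add(-34775, -251136) = -285911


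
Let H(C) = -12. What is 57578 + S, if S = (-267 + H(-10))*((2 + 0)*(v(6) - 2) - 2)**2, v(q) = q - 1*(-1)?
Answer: 39722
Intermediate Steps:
v(q) = 1 + q (v(q) = q + 1 = 1 + q)
S = -17856 (S = (-267 - 12)*((2 + 0)*((1 + 6) - 2) - 2)**2 = -279*(2*(7 - 2) - 2)**2 = -279*(2*5 - 2)**2 = -279*(10 - 2)**2 = -279*8**2 = -279*64 = -17856)
57578 + S = 57578 - 17856 = 39722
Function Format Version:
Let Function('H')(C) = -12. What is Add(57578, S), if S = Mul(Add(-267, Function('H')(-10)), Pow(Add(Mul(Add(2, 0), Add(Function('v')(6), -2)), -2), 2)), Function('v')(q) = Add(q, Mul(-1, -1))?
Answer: 39722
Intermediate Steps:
Function('v')(q) = Add(1, q) (Function('v')(q) = Add(q, 1) = Add(1, q))
S = -17856 (S = Mul(Add(-267, -12), Pow(Add(Mul(Add(2, 0), Add(Add(1, 6), -2)), -2), 2)) = Mul(-279, Pow(Add(Mul(2, Add(7, -2)), -2), 2)) = Mul(-279, Pow(Add(Mul(2, 5), -2), 2)) = Mul(-279, Pow(Add(10, -2), 2)) = Mul(-279, Pow(8, 2)) = Mul(-279, 64) = -17856)
Add(57578, S) = Add(57578, -17856) = 39722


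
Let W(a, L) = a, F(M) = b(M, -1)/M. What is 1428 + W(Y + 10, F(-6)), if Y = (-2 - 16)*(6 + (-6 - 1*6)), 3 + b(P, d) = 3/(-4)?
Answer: 1546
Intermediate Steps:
b(P, d) = -15/4 (b(P, d) = -3 + 3/(-4) = -3 + 3*(-¼) = -3 - ¾ = -15/4)
Y = 108 (Y = -18*(6 + (-6 - 6)) = -18*(6 - 12) = -18*(-6) = 108)
F(M) = -15/(4*M)
1428 + W(Y + 10, F(-6)) = 1428 + (108 + 10) = 1428 + 118 = 1546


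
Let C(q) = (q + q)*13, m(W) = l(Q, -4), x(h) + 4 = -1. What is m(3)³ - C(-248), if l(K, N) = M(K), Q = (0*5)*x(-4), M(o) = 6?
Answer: 6664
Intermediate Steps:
x(h) = -5 (x(h) = -4 - 1 = -5)
Q = 0 (Q = (0*5)*(-5) = 0*(-5) = 0)
l(K, N) = 6
m(W) = 6
C(q) = 26*q (C(q) = (2*q)*13 = 26*q)
m(3)³ - C(-248) = 6³ - 26*(-248) = 216 - 1*(-6448) = 216 + 6448 = 6664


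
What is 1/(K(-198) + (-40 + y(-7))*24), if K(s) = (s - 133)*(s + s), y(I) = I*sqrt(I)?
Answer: I/(84*(2*sqrt(7) + 1549*I)) ≈ 7.6854e-6 + 2.6254e-8*I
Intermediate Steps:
y(I) = I**(3/2)
K(s) = 2*s*(-133 + s) (K(s) = (-133 + s)*(2*s) = 2*s*(-133 + s))
1/(K(-198) + (-40 + y(-7))*24) = 1/(2*(-198)*(-133 - 198) + (-40 + (-7)**(3/2))*24) = 1/(2*(-198)*(-331) + (-40 - 7*I*sqrt(7))*24) = 1/(131076 + (-960 - 168*I*sqrt(7))) = 1/(130116 - 168*I*sqrt(7))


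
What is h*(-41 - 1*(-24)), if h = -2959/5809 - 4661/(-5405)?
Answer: -188400018/31397645 ≈ -6.0005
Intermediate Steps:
h = 11082354/31397645 (h = -2959*1/5809 - 4661*(-1/5405) = -2959/5809 + 4661/5405 = 11082354/31397645 ≈ 0.35297)
h*(-41 - 1*(-24)) = 11082354*(-41 - 1*(-24))/31397645 = 11082354*(-41 + 24)/31397645 = (11082354/31397645)*(-17) = -188400018/31397645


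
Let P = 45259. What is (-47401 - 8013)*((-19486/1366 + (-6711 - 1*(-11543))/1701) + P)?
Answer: -2912995627332940/1161783 ≈ -2.5074e+9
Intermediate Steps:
(-47401 - 8013)*((-19486/1366 + (-6711 - 1*(-11543))/1701) + P) = (-47401 - 8013)*((-19486/1366 + (-6711 - 1*(-11543))/1701) + 45259) = -55414*((-19486*1/1366 + (-6711 + 11543)*(1/1701)) + 45259) = -55414*((-9743/683 + 4832*(1/1701)) + 45259) = -55414*((-9743/683 + 4832/1701) + 45259) = -55414*(-13272587/1161783 + 45259) = -55414*52567864210/1161783 = -2912995627332940/1161783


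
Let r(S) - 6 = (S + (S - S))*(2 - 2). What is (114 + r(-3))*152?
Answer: 18240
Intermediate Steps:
r(S) = 6 (r(S) = 6 + (S + (S - S))*(2 - 2) = 6 + (S + 0)*0 = 6 + S*0 = 6 + 0 = 6)
(114 + r(-3))*152 = (114 + 6)*152 = 120*152 = 18240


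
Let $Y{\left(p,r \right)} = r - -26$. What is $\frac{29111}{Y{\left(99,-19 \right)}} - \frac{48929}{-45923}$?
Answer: $\frac{1337206956}{321461} \approx 4159.8$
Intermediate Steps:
$Y{\left(p,r \right)} = 26 + r$ ($Y{\left(p,r \right)} = r + 26 = 26 + r$)
$\frac{29111}{Y{\left(99,-19 \right)}} - \frac{48929}{-45923} = \frac{29111}{26 - 19} - \frac{48929}{-45923} = \frac{29111}{7} - - \frac{48929}{45923} = 29111 \cdot \frac{1}{7} + \frac{48929}{45923} = \frac{29111}{7} + \frac{48929}{45923} = \frac{1337206956}{321461}$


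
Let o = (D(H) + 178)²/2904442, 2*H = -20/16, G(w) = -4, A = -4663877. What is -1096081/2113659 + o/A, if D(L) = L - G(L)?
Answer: -950238061897167698915/1832418609815800243584 ≈ -0.51857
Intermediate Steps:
H = -5/8 (H = (-20/16)/2 = (-20*1/16)/2 = (½)*(-5/4) = -5/8 ≈ -0.62500)
D(L) = 4 + L (D(L) = L - 1*(-4) = L + 4 = 4 + L)
o = 2105401/185884288 (o = ((4 - 5/8) + 178)²/2904442 = (27/8 + 178)²*(1/2904442) = (1451/8)²*(1/2904442) = (2105401/64)*(1/2904442) = 2105401/185884288 ≈ 0.011326)
-1096081/2113659 + o/A = -1096081/2113659 + (2105401/185884288)/(-4663877) = -1096081*1/2113659 + (2105401/185884288)*(-1/4663877) = -1096081/2113659 - 2105401/866941455464576 = -950238061897167698915/1832418609815800243584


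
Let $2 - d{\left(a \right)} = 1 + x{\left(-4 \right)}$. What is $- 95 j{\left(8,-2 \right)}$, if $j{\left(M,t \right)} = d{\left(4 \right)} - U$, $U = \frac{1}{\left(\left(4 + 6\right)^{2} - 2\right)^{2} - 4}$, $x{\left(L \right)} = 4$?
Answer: $\frac{547219}{1920} \approx 285.01$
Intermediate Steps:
$d{\left(a \right)} = -3$ ($d{\left(a \right)} = 2 - \left(1 + 4\right) = 2 - 5 = -3$)
$U = \frac{1}{9600}$ ($U = \frac{1}{\left(10^{2} - 2\right)^{2} - 4} = \frac{1}{\left(100 - 2\right)^{2} - 4} = \frac{1}{98^{2} - 4} = \frac{1}{9604 - 4} = \frac{1}{9600} \approx 0.00010417$)
$j{\left(M,t \right)} = - \frac{28801}{9600}$ ($j{\left(M,t \right)} = -3 - \frac{1}{9600} = - \frac{28801}{9600}$)
$- 95 j{\left(8,-2 \right)} = \left(-95\right) \left(- \frac{28801}{9600}\right) = \frac{547219}{1920}$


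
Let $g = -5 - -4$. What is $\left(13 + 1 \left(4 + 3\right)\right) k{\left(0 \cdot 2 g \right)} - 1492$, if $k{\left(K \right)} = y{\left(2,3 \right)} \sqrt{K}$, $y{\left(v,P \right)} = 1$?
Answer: $-1492$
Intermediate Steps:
$g = -1$ ($g = -5 + 4 = -1$)
$k{\left(K \right)} = \sqrt{K}$ ($k{\left(K \right)} = 1 \sqrt{K} = \sqrt{K}$)
$\left(13 + 1 \left(4 + 3\right)\right) k{\left(0 \cdot 2 g \right)} - 1492 = \left(13 + 1 \left(4 + 3\right)\right) \sqrt{0 \cdot 2 \left(-1\right)} - 1492 = \left(13 + 1 \cdot 7\right) \sqrt{0 \left(-2\right)} - 1492 = \left(13 + 7\right) \sqrt{0} - 1492 = 20 \cdot 0 - 1492 = 0 - 1492 = -1492$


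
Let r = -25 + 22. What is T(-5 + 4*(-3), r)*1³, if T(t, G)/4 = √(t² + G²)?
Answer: 4*√298 ≈ 69.051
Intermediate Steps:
r = -3
T(t, G) = 4*√(G² + t²) (T(t, G) = 4*√(t² + G²) = 4*√(G² + t²))
T(-5 + 4*(-3), r)*1³ = (4*√((-3)² + (-5 + 4*(-3))²))*1³ = (4*√(9 + (-5 - 12)²))*1 = (4*√(9 + (-17)²))*1 = (4*√(9 + 289))*1 = (4*√298)*1 = 4*√298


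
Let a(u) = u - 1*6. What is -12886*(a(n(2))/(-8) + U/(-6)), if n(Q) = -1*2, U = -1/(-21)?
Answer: -805375/63 ≈ -12784.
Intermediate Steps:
U = 1/21 (U = -1*(-1/21) = 1/21 ≈ 0.047619)
n(Q) = -2
a(u) = -6 + u (a(u) = u - 6 = -6 + u)
-12886*(a(n(2))/(-8) + U/(-6)) = -12886*((-6 - 2)/(-8) + (1/21)/(-6)) = -12886*(-8*(-⅛) + (1/21)*(-⅙)) = -12886*(1 - 1/126) = -12886*125/126 = -805375/63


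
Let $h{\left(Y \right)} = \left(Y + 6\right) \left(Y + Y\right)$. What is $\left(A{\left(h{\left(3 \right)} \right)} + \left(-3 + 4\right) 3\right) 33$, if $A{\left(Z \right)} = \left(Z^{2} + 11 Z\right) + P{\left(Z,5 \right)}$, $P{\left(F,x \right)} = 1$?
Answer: $115962$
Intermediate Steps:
$h{\left(Y \right)} = 2 Y \left(6 + Y\right)$ ($h{\left(Y \right)} = \left(6 + Y\right) 2 Y = 2 Y \left(6 + Y\right)$)
$A{\left(Z \right)} = 1 + Z^{2} + 11 Z$ ($A{\left(Z \right)} = \left(Z^{2} + 11 Z\right) + 1 = 1 + Z^{2} + 11 Z$)
$\left(A{\left(h{\left(3 \right)} \right)} + \left(-3 + 4\right) 3\right) 33 = \left(\left(1 + \left(2 \cdot 3 \left(6 + 3\right)\right)^{2} + 11 \cdot 2 \cdot 3 \left(6 + 3\right)\right) + \left(-3 + 4\right) 3\right) 33 = \left(\left(1 + \left(2 \cdot 3 \cdot 9\right)^{2} + 11 \cdot 2 \cdot 3 \cdot 9\right) + 1 \cdot 3\right) 33 = \left(\left(1 + 54^{2} + 11 \cdot 54\right) + 3\right) 33 = \left(\left(1 + 2916 + 594\right) + 3\right) 33 = \left(3511 + 3\right) 33 = 3514 \cdot 33 = 115962$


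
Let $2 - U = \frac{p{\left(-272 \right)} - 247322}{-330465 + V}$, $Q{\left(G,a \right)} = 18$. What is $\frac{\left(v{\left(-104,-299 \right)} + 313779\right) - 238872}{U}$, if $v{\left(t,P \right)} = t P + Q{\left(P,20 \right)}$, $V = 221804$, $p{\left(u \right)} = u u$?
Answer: $\frac{11520347881}{43984} \approx 2.6192 \cdot 10^{5}$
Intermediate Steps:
$p{\left(u \right)} = u^{2}$
$v{\left(t,P \right)} = 18 + P t$ ($v{\left(t,P \right)} = t P + 18 = P t + 18 = 18 + P t$)
$U = \frac{43984}{108661}$ ($U = 2 - \frac{\left(-272\right)^{2} - 247322}{-330465 + 221804} = 2 - \frac{73984 - 247322}{-108661} = 2 - \left(-173338\right) \left(- \frac{1}{108661}\right) = 2 - \frac{173338}{108661} = \frac{43984}{108661} \approx 0.40478$)
$\frac{\left(v{\left(-104,-299 \right)} + 313779\right) - 238872}{U} = \frac{\left(\left(18 - -31096\right) + 313779\right) - 238872}{\frac{43984}{108661}} = \left(\left(\left(18 + 31096\right) + 313779\right) - 238872\right) \frac{108661}{43984} = \left(\left(31114 + 313779\right) - 238872\right) \frac{108661}{43984} = \left(344893 - 238872\right) \frac{108661}{43984} = 106021 \cdot \frac{108661}{43984} = \frac{11520347881}{43984}$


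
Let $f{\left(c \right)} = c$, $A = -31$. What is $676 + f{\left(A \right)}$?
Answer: $645$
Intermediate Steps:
$676 + f{\left(A \right)} = 676 - 31 = 645$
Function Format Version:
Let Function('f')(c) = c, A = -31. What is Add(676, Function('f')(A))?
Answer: 645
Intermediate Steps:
Add(676, Function('f')(A)) = Add(676, -31) = 645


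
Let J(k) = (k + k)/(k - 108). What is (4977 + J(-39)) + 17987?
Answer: 1125262/49 ≈ 22965.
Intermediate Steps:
J(k) = 2*k/(-108 + k) (J(k) = (2*k)/(-108 + k) = 2*k/(-108 + k))
(4977 + J(-39)) + 17987 = (4977 + 2*(-39)/(-108 - 39)) + 17987 = (4977 + 2*(-39)/(-147)) + 17987 = (4977 + 2*(-39)*(-1/147)) + 17987 = (4977 + 26/49) + 17987 = 243899/49 + 17987 = 1125262/49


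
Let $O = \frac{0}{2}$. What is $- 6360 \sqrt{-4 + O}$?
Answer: $- 12720 i \approx - 12720.0 i$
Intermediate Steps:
$O = 0$ ($O = 0 \cdot \frac{1}{2} = 0$)
$- 6360 \sqrt{-4 + O} = - 6360 \sqrt{-4 + 0} = - 6360 \sqrt{-4} = - 6360 \cdot 2 i = - 12720 i$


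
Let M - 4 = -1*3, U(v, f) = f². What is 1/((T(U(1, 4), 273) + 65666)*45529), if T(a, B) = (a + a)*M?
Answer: 1/2991164242 ≈ 3.3432e-10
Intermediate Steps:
M = 1 (M = 4 - 1*3 = 4 - 3 = 1)
T(a, B) = 2*a (T(a, B) = (a + a)*1 = (2*a)*1 = 2*a)
1/((T(U(1, 4), 273) + 65666)*45529) = 1/((2*4² + 65666)*45529) = (1/45529)/(2*16 + 65666) = (1/45529)/(32 + 65666) = (1/45529)/65698 = (1/65698)*(1/45529) = 1/2991164242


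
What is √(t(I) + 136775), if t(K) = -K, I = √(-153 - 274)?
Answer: √(136775 - I*√427) ≈ 369.83 - 0.028*I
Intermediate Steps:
I = I*√427 (I = √(-427) = I*√427 ≈ 20.664*I)
√(t(I) + 136775) = √(-I*√427 + 136775) = √(136775 - I*√427)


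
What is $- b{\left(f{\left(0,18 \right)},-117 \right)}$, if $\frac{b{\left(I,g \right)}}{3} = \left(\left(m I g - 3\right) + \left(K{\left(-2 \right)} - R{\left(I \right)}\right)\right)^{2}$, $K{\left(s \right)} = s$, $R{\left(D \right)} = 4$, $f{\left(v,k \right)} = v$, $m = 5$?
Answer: $-243$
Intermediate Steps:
$b{\left(I,g \right)} = 3 \left(-9 + 5 I g\right)^{2}$ ($b{\left(I,g \right)} = 3 \left(\left(5 I g - 3\right) - 6\right)^{2} = 3 \left(\left(-3 + 5 I g\right) - 6\right)^{2} = 3 \left(-9 + 5 I g\right)^{2}$)
$- b{\left(f{\left(0,18 \right)},-117 \right)} = - 3 \left(-9 + 5 \cdot 0 \left(-117\right)\right)^{2} = - 3 \left(-9 + 0\right)^{2} = - 3 \left(-9\right)^{2} = - 3 \cdot 81 = \left(-1\right) 243 = -243$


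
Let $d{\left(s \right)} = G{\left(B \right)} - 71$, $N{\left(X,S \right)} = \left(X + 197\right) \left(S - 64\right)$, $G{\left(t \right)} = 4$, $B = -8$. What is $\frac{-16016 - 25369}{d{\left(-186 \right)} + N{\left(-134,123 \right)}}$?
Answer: $- \frac{8277}{730} \approx -11.338$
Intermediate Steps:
$N{\left(X,S \right)} = \left(-64 + S\right) \left(197 + X\right)$ ($N{\left(X,S \right)} = \left(197 + X\right) \left(-64 + S\right) = \left(-64 + S\right) \left(197 + X\right)$)
$d{\left(s \right)} = -67$ ($d{\left(s \right)} = 4 - 71 = -67$)
$\frac{-16016 - 25369}{d{\left(-186 \right)} + N{\left(-134,123 \right)}} = \frac{-16016 - 25369}{-67 + \left(-12608 - -8576 + 197 \cdot 123 + 123 \left(-134\right)\right)} = - \frac{41385}{-67 + \left(-12608 + 8576 + 24231 - 16482\right)} = - \frac{41385}{-67 + 3717} = - \frac{41385}{3650} = \left(-41385\right) \frac{1}{3650} = - \frac{8277}{730}$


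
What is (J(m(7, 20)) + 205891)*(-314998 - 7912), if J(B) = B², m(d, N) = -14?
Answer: -66547553170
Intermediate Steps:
(J(m(7, 20)) + 205891)*(-314998 - 7912) = ((-14)² + 205891)*(-314998 - 7912) = (196 + 205891)*(-322910) = 206087*(-322910) = -66547553170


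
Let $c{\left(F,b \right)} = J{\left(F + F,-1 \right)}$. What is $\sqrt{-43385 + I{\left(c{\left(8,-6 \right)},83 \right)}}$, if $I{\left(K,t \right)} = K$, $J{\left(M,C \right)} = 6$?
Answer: $i \sqrt{43379} \approx 208.28 i$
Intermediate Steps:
$c{\left(F,b \right)} = 6$
$\sqrt{-43385 + I{\left(c{\left(8,-6 \right)},83 \right)}} = \sqrt{-43385 + 6} = \sqrt{-43379} = i \sqrt{43379}$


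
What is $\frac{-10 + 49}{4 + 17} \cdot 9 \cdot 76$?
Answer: $\frac{8892}{7} \approx 1270.3$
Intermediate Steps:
$\frac{-10 + 49}{4 + 17} \cdot 9 \cdot 76 = \frac{39}{21} \cdot 9 \cdot 76 = 39 \cdot \frac{1}{21} \cdot 9 \cdot 76 = \frac{13}{7} \cdot 9 \cdot 76 = \frac{117}{7} \cdot 76 = \frac{8892}{7}$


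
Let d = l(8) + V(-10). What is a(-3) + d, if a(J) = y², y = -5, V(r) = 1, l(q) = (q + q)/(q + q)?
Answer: 27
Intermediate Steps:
l(q) = 1 (l(q) = (2*q)/((2*q)) = (2*q)*(1/(2*q)) = 1)
d = 2 (d = 1 + 1 = 2)
a(J) = 25 (a(J) = (-5)² = 25)
a(-3) + d = 25 + 2 = 27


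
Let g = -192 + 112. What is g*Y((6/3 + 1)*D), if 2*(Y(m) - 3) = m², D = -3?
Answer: -3480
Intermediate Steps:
Y(m) = 3 + m²/2
g = -80
g*Y((6/3 + 1)*D) = -80*(3 + ((6/3 + 1)*(-3))²/2) = -80*(3 + ((6*(⅓) + 1)*(-3))²/2) = -80*(3 + ((2 + 1)*(-3))²/2) = -80*(3 + (3*(-3))²/2) = -80*(3 + (½)*(-9)²) = -80*(3 + (½)*81) = -80*(3 + 81/2) = -80*87/2 = -3480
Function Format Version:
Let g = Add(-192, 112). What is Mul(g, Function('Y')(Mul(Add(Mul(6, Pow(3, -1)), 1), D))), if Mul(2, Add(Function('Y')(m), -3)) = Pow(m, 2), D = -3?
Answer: -3480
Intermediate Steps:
Function('Y')(m) = Add(3, Mul(Rational(1, 2), Pow(m, 2)))
g = -80
Mul(g, Function('Y')(Mul(Add(Mul(6, Pow(3, -1)), 1), D))) = Mul(-80, Add(3, Mul(Rational(1, 2), Pow(Mul(Add(Mul(6, Pow(3, -1)), 1), -3), 2)))) = Mul(-80, Add(3, Mul(Rational(1, 2), Pow(Mul(Add(Mul(6, Rational(1, 3)), 1), -3), 2)))) = Mul(-80, Add(3, Mul(Rational(1, 2), Pow(Mul(Add(2, 1), -3), 2)))) = Mul(-80, Add(3, Mul(Rational(1, 2), Pow(Mul(3, -3), 2)))) = Mul(-80, Add(3, Mul(Rational(1, 2), Pow(-9, 2)))) = Mul(-80, Add(3, Mul(Rational(1, 2), 81))) = Mul(-80, Add(3, Rational(81, 2))) = Mul(-80, Rational(87, 2)) = -3480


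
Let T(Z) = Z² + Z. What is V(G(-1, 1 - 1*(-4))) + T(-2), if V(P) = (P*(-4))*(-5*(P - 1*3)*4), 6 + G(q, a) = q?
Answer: 5602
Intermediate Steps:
G(q, a) = -6 + q
V(P) = -4*P*(60 - 20*P) (V(P) = (-4*P)*(-5*(P - 3)*4) = (-4*P)*(-5*(-3 + P)*4) = (-4*P)*((15 - 5*P)*4) = (-4*P)*(60 - 20*P) = -4*P*(60 - 20*P))
T(Z) = Z + Z²
V(G(-1, 1 - 1*(-4))) + T(-2) = 80*(-6 - 1)*(-3 + (-6 - 1)) - 2*(1 - 2) = 80*(-7)*(-3 - 7) - 2*(-1) = 80*(-7)*(-10) + 2 = 5600 + 2 = 5602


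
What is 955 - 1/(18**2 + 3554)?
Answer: 3703489/3878 ≈ 955.00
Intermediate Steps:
955 - 1/(18**2 + 3554) = 955 - 1/(324 + 3554) = 955 - 1/3878 = 3703489/3878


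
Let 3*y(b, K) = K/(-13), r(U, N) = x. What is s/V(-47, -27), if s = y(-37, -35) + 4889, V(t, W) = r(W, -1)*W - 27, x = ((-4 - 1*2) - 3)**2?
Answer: -95353/43173 ≈ -2.2086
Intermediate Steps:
x = 81 (x = ((-4 - 2) - 3)**2 = (-6 - 3)**2 = (-9)**2 = 81)
r(U, N) = 81
y(b, K) = -K/39 (y(b, K) = (K/(-13))/3 = (K*(-1/13))/3 = (-K/13)/3 = -K/39)
V(t, W) = -27 + 81*W (V(t, W) = 81*W - 27 = -27 + 81*W)
s = 190706/39 (s = -1/39*(-35) + 4889 = 35/39 + 4889 = 190706/39 ≈ 4889.9)
s/V(-47, -27) = 190706/(39*(-27 + 81*(-27))) = 190706/(39*(-27 - 2187)) = (190706/39)/(-2214) = (190706/39)*(-1/2214) = -95353/43173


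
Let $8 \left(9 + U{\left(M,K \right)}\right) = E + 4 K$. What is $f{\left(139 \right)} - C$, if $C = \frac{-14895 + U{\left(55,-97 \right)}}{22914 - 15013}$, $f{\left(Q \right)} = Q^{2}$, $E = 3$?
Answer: $\frac{1221361385}{63208} \approx 19323.0$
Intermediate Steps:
$U{\left(M,K \right)} = - \frac{69}{8} + \frac{K}{2}$ ($U{\left(M,K \right)} = -9 + \frac{3 + 4 K}{8} = -9 + \left(\frac{3}{8} + \frac{K}{2}\right) = - \frac{69}{8} + \frac{K}{2}$)
$C = - \frac{119617}{63208}$ ($C = \frac{-14895 + \left(- \frac{69}{8} + \frac{1}{2} \left(-97\right)\right)}{22914 - 15013} = \frac{-14895 - \frac{457}{8}}{7901} = \left(-14895 - \frac{457}{8}\right) \frac{1}{7901} = \left(- \frac{119617}{8}\right) \frac{1}{7901} = - \frac{119617}{63208} \approx -1.8924$)
$f{\left(139 \right)} - C = 139^{2} - - \frac{119617}{63208} = 19321 + \frac{119617}{63208} = \frac{1221361385}{63208}$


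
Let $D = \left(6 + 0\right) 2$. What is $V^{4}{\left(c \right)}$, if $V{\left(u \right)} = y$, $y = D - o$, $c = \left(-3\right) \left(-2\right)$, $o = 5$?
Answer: $2401$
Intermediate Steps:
$D = 12$ ($D = 6 \cdot 2 = 12$)
$c = 6$
$y = 7$ ($y = 12 - 5 = 7$)
$V{\left(u \right)} = 7$
$V^{4}{\left(c \right)} = 7^{4} = 2401$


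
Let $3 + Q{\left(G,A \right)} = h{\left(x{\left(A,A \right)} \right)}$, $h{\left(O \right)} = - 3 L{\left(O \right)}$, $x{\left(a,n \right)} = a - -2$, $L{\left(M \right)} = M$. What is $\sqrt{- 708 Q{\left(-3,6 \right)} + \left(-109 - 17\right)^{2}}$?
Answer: $108 \sqrt{3} \approx 187.06$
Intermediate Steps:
$x{\left(a,n \right)} = 2 + a$ ($x{\left(a,n \right)} = a + 2 = 2 + a$)
$h{\left(O \right)} = - 3 O$
$Q{\left(G,A \right)} = -9 - 3 A$ ($Q{\left(G,A \right)} = -3 - 3 \left(2 + A\right) = -3 - \left(6 + 3 A\right) = -9 - 3 A$)
$\sqrt{- 708 Q{\left(-3,6 \right)} + \left(-109 - 17\right)^{2}} = \sqrt{- 708 \left(-9 - 18\right) + \left(-109 - 17\right)^{2}} = \sqrt{- 708 \left(-9 - 18\right) + \left(-126\right)^{2}} = \sqrt{\left(-708\right) \left(-27\right) + 15876} = \sqrt{19116 + 15876} = \sqrt{34992} = 108 \sqrt{3}$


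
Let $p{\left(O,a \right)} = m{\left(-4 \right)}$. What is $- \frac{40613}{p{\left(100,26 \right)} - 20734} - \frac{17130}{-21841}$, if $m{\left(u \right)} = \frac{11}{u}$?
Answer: $\frac{4968996242}{1811645427} \approx 2.7428$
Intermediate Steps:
$p{\left(O,a \right)} = - \frac{11}{4}$ ($p{\left(O,a \right)} = \frac{11}{-4} = 11 \left(- \frac{1}{4}\right) = - \frac{11}{4}$)
$- \frac{40613}{p{\left(100,26 \right)} - 20734} - \frac{17130}{-21841} = - \frac{40613}{- \frac{11}{4} - 20734} - \frac{17130}{-21841} = - \frac{40613}{- \frac{82947}{4}} - - \frac{17130}{21841} = \left(-40613\right) \left(- \frac{4}{82947}\right) + \frac{17130}{21841} = \frac{162452}{82947} + \frac{17130}{21841} = \frac{4968996242}{1811645427}$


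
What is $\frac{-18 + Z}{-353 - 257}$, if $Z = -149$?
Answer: $\frac{167}{610} \approx 0.27377$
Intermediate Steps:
$\frac{-18 + Z}{-353 - 257} = \frac{-18 - 149}{-353 - 257} = - \frac{167}{-610} = \left(-167\right) \left(- \frac{1}{610}\right) = \frac{167}{610}$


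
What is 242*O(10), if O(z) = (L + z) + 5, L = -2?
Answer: 3146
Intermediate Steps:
O(z) = 3 + z (O(z) = (-2 + z) + 5 = 3 + z)
242*O(10) = 242*(3 + 10) = 242*13 = 3146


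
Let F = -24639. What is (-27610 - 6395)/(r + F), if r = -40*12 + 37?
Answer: 34005/25082 ≈ 1.3558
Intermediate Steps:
r = -443 (r = -480 + 37 = -443)
(-27610 - 6395)/(r + F) = (-27610 - 6395)/(-443 - 24639) = -34005/(-25082) = -34005*(-1/25082) = 34005/25082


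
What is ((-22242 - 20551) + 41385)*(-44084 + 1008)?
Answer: 60651008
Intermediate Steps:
((-22242 - 20551) + 41385)*(-44084 + 1008) = (-42793 + 41385)*(-43076) = -1408*(-43076) = 60651008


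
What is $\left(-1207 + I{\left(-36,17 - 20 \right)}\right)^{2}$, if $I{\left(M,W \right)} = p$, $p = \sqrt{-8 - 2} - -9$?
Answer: $\left(1198 - i \sqrt{10}\right)^{2} \approx 1.4352 \cdot 10^{6} - 7577.0 i$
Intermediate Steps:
$p = 9 + i \sqrt{10}$ ($p = \sqrt{-10} + 9 = i \sqrt{10} + 9 = 9 + i \sqrt{10} \approx 9.0 + 3.1623 i$)
$I{\left(M,W \right)} = 9 + i \sqrt{10}$
$\left(-1207 + I{\left(-36,17 - 20 \right)}\right)^{2} = \left(-1207 + \left(9 + i \sqrt{10}\right)\right)^{2} = \left(-1198 + i \sqrt{10}\right)^{2}$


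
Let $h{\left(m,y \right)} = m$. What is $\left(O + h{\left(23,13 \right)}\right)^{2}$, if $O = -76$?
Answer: $2809$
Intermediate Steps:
$\left(O + h{\left(23,13 \right)}\right)^{2} = \left(-76 + 23\right)^{2} = \left(-53\right)^{2} = 2809$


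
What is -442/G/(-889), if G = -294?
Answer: -221/130683 ≈ -0.0016911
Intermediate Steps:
-442/G/(-889) = -442/(-294)/(-889) = -442*(-1/294)*(-1/889) = (221/147)*(-1/889) = -221/130683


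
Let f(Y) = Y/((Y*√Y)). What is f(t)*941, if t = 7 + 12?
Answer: 941*√19/19 ≈ 215.88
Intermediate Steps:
t = 19
f(Y) = Y^(-½) (f(Y) = Y/(Y^(3/2)) = Y/Y^(3/2) = Y^(-½))
f(t)*941 = 941/√19 = (√19/19)*941 = 941*√19/19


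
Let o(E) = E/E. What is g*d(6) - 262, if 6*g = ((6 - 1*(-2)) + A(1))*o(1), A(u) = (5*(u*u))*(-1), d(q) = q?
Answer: -259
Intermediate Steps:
o(E) = 1
A(u) = -5*u**2 (A(u) = (5*u**2)*(-1) = -5*u**2)
g = 1/2 (g = (((6 - 1*(-2)) - 5*1**2)*1)/6 = (((6 + 2) - 5*1)*1)/6 = ((8 - 5)*1)/6 = (3*1)/6 = (1/6)*3 = 1/2 ≈ 0.50000)
g*d(6) - 262 = (1/2)*6 - 262 = 3 - 262 = -259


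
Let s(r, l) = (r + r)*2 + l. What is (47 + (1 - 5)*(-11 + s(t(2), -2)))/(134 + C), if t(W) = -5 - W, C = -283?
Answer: -211/149 ≈ -1.4161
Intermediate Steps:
s(r, l) = l + 4*r (s(r, l) = (2*r)*2 + l = 4*r + l = l + 4*r)
(47 + (1 - 5)*(-11 + s(t(2), -2)))/(134 + C) = (47 + (1 - 5)*(-11 + (-2 + 4*(-5 - 1*2))))/(134 - 283) = (47 - 4*(-11 + (-2 + 4*(-5 - 2))))/(-149) = (47 - 4*(-11 + (-2 + 4*(-7))))*(-1/149) = (47 - 4*(-11 + (-2 - 28)))*(-1/149) = (47 - 4*(-11 - 30))*(-1/149) = (47 - 4*(-41))*(-1/149) = (47 + 164)*(-1/149) = 211*(-1/149) = -211/149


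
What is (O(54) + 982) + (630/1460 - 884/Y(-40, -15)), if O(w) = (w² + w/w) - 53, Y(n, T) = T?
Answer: 8552749/2190 ≈ 3905.4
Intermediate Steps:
O(w) = -52 + w² (O(w) = (w² + 1) - 53 = (1 + w²) - 53 = -52 + w²)
(O(54) + 982) + (630/1460 - 884/Y(-40, -15)) = ((-52 + 54²) + 982) + (630/1460 - 884/(-15)) = ((-52 + 2916) + 982) + (630*(1/1460) - 884*(-1/15)) = (2864 + 982) + (63/146 + 884/15) = 3846 + 130009/2190 = 8552749/2190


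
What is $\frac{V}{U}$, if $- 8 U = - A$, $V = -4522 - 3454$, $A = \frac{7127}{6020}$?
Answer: $- \frac{384124160}{7127} \approx -53897.0$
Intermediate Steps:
$A = \frac{7127}{6020}$ ($A = 7127 \cdot \frac{1}{6020} = \frac{7127}{6020} \approx 1.1839$)
$V = -7976$ ($V = -4522 - 3454 = -7976$)
$U = \frac{7127}{48160}$ ($U = - \frac{\left(-1\right) \frac{7127}{6020}}{8} = \left(- \frac{1}{8}\right) \left(- \frac{7127}{6020}\right) = \frac{7127}{48160} \approx 0.14799$)
$\frac{V}{U} = - \frac{7976}{\frac{7127}{48160}} = \left(-7976\right) \frac{48160}{7127} = - \frac{384124160}{7127}$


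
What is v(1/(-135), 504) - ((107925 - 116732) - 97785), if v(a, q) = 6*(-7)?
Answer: 106550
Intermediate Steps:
v(a, q) = -42
v(1/(-135), 504) - ((107925 - 116732) - 97785) = -42 - ((107925 - 116732) - 97785) = -42 - (-8807 - 97785) = -42 - 1*(-106592) = -42 + 106592 = 106550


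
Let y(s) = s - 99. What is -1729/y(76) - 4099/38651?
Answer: 66733302/888973 ≈ 75.068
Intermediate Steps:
y(s) = -99 + s
-1729/y(76) - 4099/38651 = -1729/(-99 + 76) - 4099/38651 = -1729/(-23) - 4099*1/38651 = -1729*(-1/23) - 4099/38651 = 1729/23 - 4099/38651 = 66733302/888973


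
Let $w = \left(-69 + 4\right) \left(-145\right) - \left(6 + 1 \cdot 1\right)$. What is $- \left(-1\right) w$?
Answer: $9418$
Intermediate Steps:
$w = 9418$ ($w = \left(-65\right) \left(-145\right) - \left(6 + 1\right) = 9425 - 7 = 9418$)
$- \left(-1\right) w = - \left(-1\right) 9418 = \left(-1\right) \left(-9418\right) = 9418$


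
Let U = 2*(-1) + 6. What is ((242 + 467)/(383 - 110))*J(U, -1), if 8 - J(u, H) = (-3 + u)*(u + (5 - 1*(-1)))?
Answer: -1418/273 ≈ -5.1941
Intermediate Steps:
U = 4 (U = -2 + 6 = 4)
J(u, H) = 8 - (-3 + u)*(6 + u) (J(u, H) = 8 - (-3 + u)*(u + (5 - 1*(-1))) = 8 - (-3 + u)*(u + (5 + 1)) = 8 - (-3 + u)*(u + 6) = 8 - (-3 + u)*(6 + u))
((242 + 467)/(383 - 110))*J(U, -1) = ((242 + 467)/(383 - 110))*(26 - 1*4² - 3*4) = (709/273)*(26 - 1*16 - 12) = (709*(1/273))*(26 - 16 - 12) = (709/273)*(-2) = -1418/273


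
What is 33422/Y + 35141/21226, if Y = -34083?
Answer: 488295331/723445758 ≈ 0.67496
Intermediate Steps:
33422/Y + 35141/21226 = 33422/(-34083) + 35141/21226 = 33422*(-1/34083) + 35141*(1/21226) = -33422/34083 + 35141/21226 = 488295331/723445758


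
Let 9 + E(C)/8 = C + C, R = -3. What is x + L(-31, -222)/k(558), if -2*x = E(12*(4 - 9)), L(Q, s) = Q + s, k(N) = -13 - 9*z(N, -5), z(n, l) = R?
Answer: 6971/14 ≈ 497.93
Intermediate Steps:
z(n, l) = -3
E(C) = -72 + 16*C (E(C) = -72 + 8*(C + C) = -72 + 8*(2*C) = -72 + 16*C)
k(N) = 14 (k(N) = -13 - 9*(-3) = -13 + 27 = 14)
x = 516 (x = -(-72 + 16*(12*(4 - 9)))/2 = -(-72 + 16*(12*(-5)))/2 = -(-72 + 16*(-60))/2 = -(-72 - 960)/2 = -1/2*(-1032) = 516)
x + L(-31, -222)/k(558) = 516 + (-31 - 222)/14 = 516 - 253*1/14 = 516 - 253/14 = 6971/14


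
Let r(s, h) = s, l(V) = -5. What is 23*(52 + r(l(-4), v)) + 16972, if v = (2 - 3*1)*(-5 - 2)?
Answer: 18053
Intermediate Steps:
v = 7 (v = (2 - 3)*(-7) = -1*(-7) = 7)
23*(52 + r(l(-4), v)) + 16972 = 23*(52 - 5) + 16972 = 23*47 + 16972 = 1081 + 16972 = 18053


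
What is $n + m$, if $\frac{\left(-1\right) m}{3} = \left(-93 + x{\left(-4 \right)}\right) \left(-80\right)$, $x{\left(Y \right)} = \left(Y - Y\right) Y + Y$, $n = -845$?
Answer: $-24125$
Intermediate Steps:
$x{\left(Y \right)} = Y$ ($x{\left(Y \right)} = 0 Y + Y = 0 + Y = Y$)
$m = -23280$ ($m = - 3 \left(-93 - 4\right) \left(-80\right) = - 3 \left(\left(-97\right) \left(-80\right)\right) = \left(-3\right) 7760 = -23280$)
$n + m = -845 - 23280 = -24125$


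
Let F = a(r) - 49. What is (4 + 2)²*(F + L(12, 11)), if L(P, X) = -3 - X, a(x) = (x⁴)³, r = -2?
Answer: 145188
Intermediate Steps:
a(x) = x¹²
F = 4047 (F = (-2)¹² - 49 = 4096 - 49 = 4047)
(4 + 2)²*(F + L(12, 11)) = (4 + 2)²*(4047 + (-3 - 1*11)) = 6²*(4047 + (-3 - 11)) = 36*(4047 - 14) = 36*4033 = 145188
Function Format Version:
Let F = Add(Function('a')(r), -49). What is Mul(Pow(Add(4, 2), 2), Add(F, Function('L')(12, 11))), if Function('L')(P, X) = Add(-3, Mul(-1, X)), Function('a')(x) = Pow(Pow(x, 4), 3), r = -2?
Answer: 145188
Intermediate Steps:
Function('a')(x) = Pow(x, 12)
F = 4047 (F = Add(Pow(-2, 12), -49) = Add(4096, -49) = 4047)
Mul(Pow(Add(4, 2), 2), Add(F, Function('L')(12, 11))) = Mul(Pow(Add(4, 2), 2), Add(4047, Add(-3, Mul(-1, 11)))) = Mul(Pow(6, 2), Add(4047, Add(-3, -11))) = Mul(36, Add(4047, -14)) = Mul(36, 4033) = 145188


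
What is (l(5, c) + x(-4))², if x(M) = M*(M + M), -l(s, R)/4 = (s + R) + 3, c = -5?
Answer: 400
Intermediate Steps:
l(s, R) = -12 - 4*R - 4*s (l(s, R) = -4*((s + R) + 3) = -4*((R + s) + 3) = -4*(3 + R + s) = -12 - 4*R - 4*s)
x(M) = 2*M² (x(M) = M*(2*M) = 2*M²)
(l(5, c) + x(-4))² = ((-12 - 4*(-5) - 4*5) + 2*(-4)²)² = ((-12 + 20 - 20) + 2*16)² = (-12 + 32)² = 20² = 400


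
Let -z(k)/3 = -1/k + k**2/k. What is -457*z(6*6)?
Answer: 591815/12 ≈ 49318.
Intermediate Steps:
z(k) = -3*k + 3/k (z(k) = -3*(-1/k + k**2/k) = -3*(-1/k + k) = -3*(k - 1/k) = -3*k + 3/k)
-457*z(6*6) = -457*(-18*6 + 3/((6*6))) = -457*(-3*36 + 3/36) = -457*(-108 + 3*(1/36)) = -457*(-108 + 1/12) = -457*(-1295/12) = 591815/12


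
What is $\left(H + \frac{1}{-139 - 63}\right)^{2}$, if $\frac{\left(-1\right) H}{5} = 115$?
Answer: $\frac{13491054801}{40804} \approx 3.3063 \cdot 10^{5}$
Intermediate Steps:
$H = -575$ ($H = \left(-5\right) 115 = -575$)
$\left(H + \frac{1}{-139 - 63}\right)^{2} = \left(-575 + \frac{1}{-139 - 63}\right)^{2} = \left(-575 + \frac{1}{-202}\right)^{2} = \left(-575 - \frac{1}{202}\right)^{2} = \left(- \frac{116151}{202}\right)^{2} = \frac{13491054801}{40804}$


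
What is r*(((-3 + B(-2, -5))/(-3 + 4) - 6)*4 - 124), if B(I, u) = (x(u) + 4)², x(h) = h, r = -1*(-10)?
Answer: -1560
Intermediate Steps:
r = 10
B(I, u) = (4 + u)² (B(I, u) = (u + 4)² = (4 + u)²)
r*(((-3 + B(-2, -5))/(-3 + 4) - 6)*4 - 124) = 10*(((-3 + (4 - 5)²)/(-3 + 4) - 6)*4 - 124) = 10*(((-3 + (-1)²)/1 - 6)*4 - 124) = 10*(((-3 + 1)*1 - 6)*4 - 124) = 10*((-2*1 - 6)*4 - 124) = 10*((-2 - 6)*4 - 124) = 10*(-8*4 - 124) = 10*(-32 - 124) = 10*(-156) = -1560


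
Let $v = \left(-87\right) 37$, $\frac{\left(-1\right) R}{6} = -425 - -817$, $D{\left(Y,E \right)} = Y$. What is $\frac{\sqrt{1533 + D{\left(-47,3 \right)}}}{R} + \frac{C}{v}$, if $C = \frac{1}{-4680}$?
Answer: $\frac{1}{15064920} - \frac{\sqrt{1486}}{2352} \approx -0.01639$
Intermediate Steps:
$R = -2352$ ($R = - 6 \left(-425 - -817\right) = - 6 \left(-425 + 817\right) = \left(-6\right) 392 = -2352$)
$v = -3219$
$C = - \frac{1}{4680} \approx -0.00021368$
$\frac{\sqrt{1533 + D{\left(-47,3 \right)}}}{R} + \frac{C}{v} = \frac{\sqrt{1533 - 47}}{-2352} - \frac{1}{4680 \left(-3219\right)} = \sqrt{1486} \left(- \frac{1}{2352}\right) - - \frac{1}{15064920} = - \frac{\sqrt{1486}}{2352} + \frac{1}{15064920} = \frac{1}{15064920} - \frac{\sqrt{1486}}{2352}$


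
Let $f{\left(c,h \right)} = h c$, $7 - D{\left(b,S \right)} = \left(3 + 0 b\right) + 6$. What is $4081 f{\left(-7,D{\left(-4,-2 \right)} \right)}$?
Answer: $57134$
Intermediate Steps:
$D{\left(b,S \right)} = -2$ ($D{\left(b,S \right)} = 7 - \left(\left(3 + 0 b\right) + 6\right) = 7 - \left(\left(3 + 0\right) + 6\right) = 7 - \left(3 + 6\right) = 7 - 9 = -2$)
$f{\left(c,h \right)} = c h$
$4081 f{\left(-7,D{\left(-4,-2 \right)} \right)} = 4081 \left(\left(-7\right) \left(-2\right)\right) = 4081 \cdot 14 = 57134$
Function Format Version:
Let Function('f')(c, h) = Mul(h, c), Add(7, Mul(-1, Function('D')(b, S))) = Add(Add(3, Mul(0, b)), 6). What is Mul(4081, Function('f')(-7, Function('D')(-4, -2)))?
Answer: 57134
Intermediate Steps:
Function('D')(b, S) = -2 (Function('D')(b, S) = Add(7, Mul(-1, Add(Add(3, Mul(0, b)), 6))) = Add(7, Mul(-1, Add(Add(3, 0), 6))) = Add(7, Mul(-1, Add(3, 6))) = Add(7, Mul(-1, 9)) = Add(7, -9) = -2)
Function('f')(c, h) = Mul(c, h)
Mul(4081, Function('f')(-7, Function('D')(-4, -2))) = Mul(4081, Mul(-7, -2)) = Mul(4081, 14) = 57134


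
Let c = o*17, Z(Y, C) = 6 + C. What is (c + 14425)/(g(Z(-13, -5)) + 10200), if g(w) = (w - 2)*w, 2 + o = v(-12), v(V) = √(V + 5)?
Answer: 14391/10199 + 17*I*√7/10199 ≈ 1.411 + 0.00441*I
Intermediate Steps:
v(V) = √(5 + V)
o = -2 + I*√7 (o = -2 + √(5 - 12) = -2 + √(-7) = -2 + I*√7 ≈ -2.0 + 2.6458*I)
g(w) = w*(-2 + w) (g(w) = (-2 + w)*w = w*(-2 + w))
c = -34 + 17*I*√7 (c = (-2 + I*√7)*17 = -34 + 17*I*√7 ≈ -34.0 + 44.978*I)
(c + 14425)/(g(Z(-13, -5)) + 10200) = ((-34 + 17*I*√7) + 14425)/((6 - 5)*(-2 + (6 - 5)) + 10200) = (14391 + 17*I*√7)/(1*(-2 + 1) + 10200) = (14391 + 17*I*√7)/(1*(-1) + 10200) = (14391 + 17*I*√7)/(-1 + 10200) = (14391 + 17*I*√7)/10199 = (14391 + 17*I*√7)*(1/10199) = 14391/10199 + 17*I*√7/10199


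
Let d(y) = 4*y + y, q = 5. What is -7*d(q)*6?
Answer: -1050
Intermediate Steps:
d(y) = 5*y
-7*d(q)*6 = -35*5*6 = -7*25*6 = -175*6 = -1050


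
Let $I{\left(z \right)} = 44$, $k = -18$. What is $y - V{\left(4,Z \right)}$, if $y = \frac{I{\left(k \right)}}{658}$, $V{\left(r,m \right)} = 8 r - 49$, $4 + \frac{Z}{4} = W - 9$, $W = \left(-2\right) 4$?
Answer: $\frac{5615}{329} \approx 17.067$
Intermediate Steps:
$W = -8$
$Z = -84$ ($Z = -16 + 4 \left(-8 - 9\right) = -16 + 4 \left(-17\right) = -16 - 68 = -84$)
$V{\left(r,m \right)} = -49 + 8 r$
$y = \frac{22}{329}$ ($y = \frac{44}{658} = 44 \cdot \frac{1}{658} = \frac{22}{329} \approx 0.066869$)
$y - V{\left(4,Z \right)} = \frac{22}{329} - \left(-49 + 8 \cdot 4\right) = \frac{22}{329} - \left(-49 + 32\right) = \frac{22}{329} - -17 = \frac{22}{329} + 17 = \frac{5615}{329}$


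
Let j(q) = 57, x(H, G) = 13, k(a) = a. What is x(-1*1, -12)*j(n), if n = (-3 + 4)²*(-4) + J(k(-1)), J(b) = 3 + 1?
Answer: 741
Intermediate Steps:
J(b) = 4
n = 0 (n = (-3 + 4)²*(-4) + 4 = 1²*(-4) + 4 = 1*(-4) + 4 = -4 + 4 = 0)
x(-1*1, -12)*j(n) = 13*57 = 741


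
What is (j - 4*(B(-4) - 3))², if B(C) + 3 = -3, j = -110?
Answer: 5476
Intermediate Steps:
B(C) = -6 (B(C) = -3 - 3 = -6)
(j - 4*(B(-4) - 3))² = (-110 - 4*(-6 - 3))² = (-110 - 4*(-9))² = (-110 + 36)² = (-74)² = 5476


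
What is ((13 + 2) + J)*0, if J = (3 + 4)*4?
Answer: 0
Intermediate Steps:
J = 28 (J = 7*4 = 28)
((13 + 2) + J)*0 = ((13 + 2) + 28)*0 = (15 + 28)*0 = 43*0 = 0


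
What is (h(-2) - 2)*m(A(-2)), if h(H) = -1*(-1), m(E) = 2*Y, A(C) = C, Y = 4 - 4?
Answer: 0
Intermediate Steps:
Y = 0
m(E) = 0 (m(E) = 2*0 = 0)
h(H) = 1
(h(-2) - 2)*m(A(-2)) = (1 - 2)*0 = -1*0 = 0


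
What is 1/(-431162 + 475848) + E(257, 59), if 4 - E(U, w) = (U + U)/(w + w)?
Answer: -938347/2636474 ≈ -0.35591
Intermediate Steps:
E(U, w) = 4 - U/w (E(U, w) = 4 - (U + U)/(w + w) = 4 - 2*U/(2*w) = 4 - 2*U*1/(2*w) = 4 - U/w)
1/(-431162 + 475848) + E(257, 59) = 1/(-431162 + 475848) + (4 - 1*257/59) = 1/44686 + (4 - 1*257*1/59) = 1/44686 + (4 - 257/59) = 1/44686 - 21/59 = -938347/2636474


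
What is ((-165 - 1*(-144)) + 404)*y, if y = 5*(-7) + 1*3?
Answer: -12256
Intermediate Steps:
y = -32 (y = -35 + 3 = -32)
((-165 - 1*(-144)) + 404)*y = ((-165 - 1*(-144)) + 404)*(-32) = ((-165 + 144) + 404)*(-32) = (-21 + 404)*(-32) = 383*(-32) = -12256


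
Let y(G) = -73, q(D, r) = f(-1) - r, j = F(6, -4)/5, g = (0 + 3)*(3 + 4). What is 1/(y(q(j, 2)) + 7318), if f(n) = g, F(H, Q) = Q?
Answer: 1/7245 ≈ 0.00013803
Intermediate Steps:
g = 21 (g = 3*7 = 21)
f(n) = 21
j = -⅘ (j = -4/5 = -4*⅕ = -⅘ ≈ -0.80000)
q(D, r) = 21 - r
1/(y(q(j, 2)) + 7318) = 1/(-73 + 7318) = 1/7245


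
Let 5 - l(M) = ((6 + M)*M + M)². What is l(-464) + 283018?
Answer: -44964071281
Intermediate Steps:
l(M) = 5 - (M + M*(6 + M))² (l(M) = 5 - ((6 + M)*M + M)² = 5 - (M*(6 + M) + M)² = 5 - (M + M*(6 + M))²)
l(-464) + 283018 = (5 - 1*(-464)²*(7 - 464)²) + 283018 = (5 - 1*215296*(-457)²) + 283018 = (5 - 1*215296*208849) + 283018 = (5 - 44964354304) + 283018 = -44964354299 + 283018 = -44964071281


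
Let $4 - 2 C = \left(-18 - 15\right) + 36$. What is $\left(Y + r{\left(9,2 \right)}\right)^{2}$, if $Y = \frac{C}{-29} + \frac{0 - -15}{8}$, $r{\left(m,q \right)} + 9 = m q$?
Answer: $\frac{6345361}{53824} \approx 117.89$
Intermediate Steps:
$r{\left(m,q \right)} = -9 + m q$
$C = \frac{1}{2}$ ($C = 2 - \frac{\left(-18 - 15\right) + 36}{2} = 2 - \frac{-33 + 36}{2} = 2 - \frac{3}{2} = \frac{1}{2} \approx 0.5$)
$Y = \frac{431}{232}$ ($Y = \frac{1}{2 \left(-29\right)} + \frac{0 - -15}{8} = \frac{1}{2} \left(- \frac{1}{29}\right) + \left(0 + 15\right) \frac{1}{8} = - \frac{1}{58} + 15 \cdot \frac{1}{8} = - \frac{1}{58} + \frac{15}{8} = \frac{431}{232} \approx 1.8578$)
$\left(Y + r{\left(9,2 \right)}\right)^{2} = \left(\frac{431}{232} + \left(-9 + 9 \cdot 2\right)\right)^{2} = \left(\frac{431}{232} + \left(-9 + 18\right)\right)^{2} = \left(\frac{431}{232} + 9\right)^{2} = \left(\frac{2519}{232}\right)^{2} = \frac{6345361}{53824}$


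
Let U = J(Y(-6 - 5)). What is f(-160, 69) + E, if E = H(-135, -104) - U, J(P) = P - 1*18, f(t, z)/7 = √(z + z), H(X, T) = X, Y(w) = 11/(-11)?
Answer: -116 + 7*√138 ≈ -33.769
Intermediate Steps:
Y(w) = -1 (Y(w) = 11*(-1/11) = -1)
f(t, z) = 7*√2*√z (f(t, z) = 7*√(z + z) = 7*√(2*z) = 7*(√2*√z) = 7*√2*√z)
J(P) = -18 + P (J(P) = P - 18 = -18 + P)
U = -19 (U = -18 - 1 = -19)
E = -116 (E = -135 - 1*(-19) = -135 + 19 = -116)
f(-160, 69) + E = 7*√2*√69 - 116 = 7*√138 - 116 = -116 + 7*√138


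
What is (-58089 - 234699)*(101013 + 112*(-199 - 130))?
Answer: -18786742020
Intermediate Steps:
(-58089 - 234699)*(101013 + 112*(-199 - 130)) = -292788*(101013 + 112*(-329)) = -292788*(101013 - 36848) = -292788*64165 = -18786742020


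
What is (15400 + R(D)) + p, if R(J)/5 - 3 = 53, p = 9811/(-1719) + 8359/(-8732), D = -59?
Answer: 235261590667/15010308 ≈ 15673.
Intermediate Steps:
p = -100038773/15010308 (p = 9811*(-1/1719) + 8359*(-1/8732) = -9811/1719 - 8359/8732 = -100038773/15010308 ≈ -6.6647)
R(J) = 280 (R(J) = 15 + 5*53 = 15 + 265 = 280)
(15400 + R(D)) + p = (15400 + 280) - 100038773/15010308 = 15680 - 100038773/15010308 = 235261590667/15010308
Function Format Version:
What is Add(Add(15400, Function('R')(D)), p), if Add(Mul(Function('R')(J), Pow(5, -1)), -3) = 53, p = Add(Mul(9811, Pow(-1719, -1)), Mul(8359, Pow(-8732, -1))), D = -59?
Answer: Rational(235261590667, 15010308) ≈ 15673.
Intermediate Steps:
p = Rational(-100038773, 15010308) (p = Add(Mul(9811, Rational(-1, 1719)), Mul(8359, Rational(-1, 8732))) = Add(Rational(-9811, 1719), Rational(-8359, 8732)) = Rational(-100038773, 15010308) ≈ -6.6647)
Function('R')(J) = 280 (Function('R')(J) = Add(15, Mul(5, 53)) = Add(15, 265) = 280)
Add(Add(15400, Function('R')(D)), p) = Add(Add(15400, 280), Rational(-100038773, 15010308)) = Add(15680, Rational(-100038773, 15010308)) = Rational(235261590667, 15010308)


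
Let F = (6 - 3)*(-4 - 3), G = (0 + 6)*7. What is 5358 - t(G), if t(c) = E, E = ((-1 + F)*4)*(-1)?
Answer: 5270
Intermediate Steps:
G = 42 (G = 6*7 = 42)
F = -21 (F = 3*(-7) = -21)
E = 88 (E = ((-1 - 21)*4)*(-1) = -22*4*(-1) = -88*(-1) = 88)
t(c) = 88
5358 - t(G) = 5358 - 1*88 = 5358 - 88 = 5270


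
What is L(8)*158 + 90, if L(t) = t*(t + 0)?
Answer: 10202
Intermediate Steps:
L(t) = t² (L(t) = t*t = t²)
L(8)*158 + 90 = 8²*158 + 90 = 64*158 + 90 = 10112 + 90 = 10202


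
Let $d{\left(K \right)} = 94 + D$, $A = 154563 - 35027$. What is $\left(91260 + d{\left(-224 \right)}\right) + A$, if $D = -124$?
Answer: $210766$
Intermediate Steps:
$A = 119536$
$d{\left(K \right)} = -30$ ($d{\left(K \right)} = 94 - 124 = -30$)
$\left(91260 + d{\left(-224 \right)}\right) + A = \left(91260 - 30\right) + 119536 = 91230 + 119536 = 210766$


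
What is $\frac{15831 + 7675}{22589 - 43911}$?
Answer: $- \frac{1679}{1523} \approx -1.1024$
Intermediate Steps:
$\frac{15831 + 7675}{22589 - 43911} = \frac{23506}{22589 - 43911} = \frac{23506}{-21322} = 23506 \left(- \frac{1}{21322}\right) = - \frac{1679}{1523}$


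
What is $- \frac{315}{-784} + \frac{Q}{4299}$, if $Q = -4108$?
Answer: $- \frac{266641}{481488} \approx -0.55379$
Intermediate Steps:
$- \frac{315}{-784} + \frac{Q}{4299} = - \frac{315}{-784} - \frac{4108}{4299} = \left(-315\right) \left(- \frac{1}{784}\right) - \frac{4108}{4299} = \frac{45}{112} - \frac{4108}{4299} = - \frac{266641}{481488}$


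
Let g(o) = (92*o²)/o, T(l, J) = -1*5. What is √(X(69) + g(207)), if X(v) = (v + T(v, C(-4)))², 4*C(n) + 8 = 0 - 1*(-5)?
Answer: 2*√5785 ≈ 152.12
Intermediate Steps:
C(n) = -¾ (C(n) = -2 + (0 - 1*(-5))/4 = -2 + (0 + 5)/4 = -2 + (¼)*5 = -2 + 5/4 = -¾)
T(l, J) = -5
X(v) = (-5 + v)² (X(v) = (v - 5)² = (-5 + v)²)
g(o) = 92*o
√(X(69) + g(207)) = √((-5 + 69)² + 92*207) = √(64² + 19044) = √(4096 + 19044) = √23140 = 2*√5785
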